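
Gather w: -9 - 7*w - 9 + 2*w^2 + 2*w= 2*w^2 - 5*w - 18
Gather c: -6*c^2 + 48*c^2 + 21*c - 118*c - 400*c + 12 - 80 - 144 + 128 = 42*c^2 - 497*c - 84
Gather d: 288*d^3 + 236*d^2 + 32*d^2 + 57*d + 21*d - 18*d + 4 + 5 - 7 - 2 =288*d^3 + 268*d^2 + 60*d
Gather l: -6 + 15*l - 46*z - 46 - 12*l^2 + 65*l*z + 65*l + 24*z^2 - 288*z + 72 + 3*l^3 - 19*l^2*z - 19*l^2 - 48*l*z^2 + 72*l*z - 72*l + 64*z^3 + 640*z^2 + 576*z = 3*l^3 + l^2*(-19*z - 31) + l*(-48*z^2 + 137*z + 8) + 64*z^3 + 664*z^2 + 242*z + 20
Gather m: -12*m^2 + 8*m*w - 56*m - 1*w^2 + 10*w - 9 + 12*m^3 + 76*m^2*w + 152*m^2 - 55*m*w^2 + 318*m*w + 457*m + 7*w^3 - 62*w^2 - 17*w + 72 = 12*m^3 + m^2*(76*w + 140) + m*(-55*w^2 + 326*w + 401) + 7*w^3 - 63*w^2 - 7*w + 63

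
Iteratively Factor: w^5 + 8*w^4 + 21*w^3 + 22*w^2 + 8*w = (w + 2)*(w^4 + 6*w^3 + 9*w^2 + 4*w) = w*(w + 2)*(w^3 + 6*w^2 + 9*w + 4) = w*(w + 2)*(w + 4)*(w^2 + 2*w + 1) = w*(w + 1)*(w + 2)*(w + 4)*(w + 1)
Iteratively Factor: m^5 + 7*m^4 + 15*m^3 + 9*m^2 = (m)*(m^4 + 7*m^3 + 15*m^2 + 9*m) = m*(m + 3)*(m^3 + 4*m^2 + 3*m) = m*(m + 3)^2*(m^2 + m) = m*(m + 1)*(m + 3)^2*(m)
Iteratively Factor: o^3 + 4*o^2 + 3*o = (o + 1)*(o^2 + 3*o) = (o + 1)*(o + 3)*(o)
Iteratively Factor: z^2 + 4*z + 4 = (z + 2)*(z + 2)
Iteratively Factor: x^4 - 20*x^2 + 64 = (x + 2)*(x^3 - 2*x^2 - 16*x + 32) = (x - 2)*(x + 2)*(x^2 - 16) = (x - 4)*(x - 2)*(x + 2)*(x + 4)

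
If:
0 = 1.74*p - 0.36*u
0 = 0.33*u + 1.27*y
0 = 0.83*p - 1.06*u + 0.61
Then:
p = 0.14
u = 0.69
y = -0.18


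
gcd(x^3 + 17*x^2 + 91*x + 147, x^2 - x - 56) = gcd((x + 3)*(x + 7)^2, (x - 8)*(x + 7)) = x + 7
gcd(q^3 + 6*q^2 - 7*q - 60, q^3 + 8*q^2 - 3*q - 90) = q^2 + 2*q - 15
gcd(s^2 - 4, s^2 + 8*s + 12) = s + 2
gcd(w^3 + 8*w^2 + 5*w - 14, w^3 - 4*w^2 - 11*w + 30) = 1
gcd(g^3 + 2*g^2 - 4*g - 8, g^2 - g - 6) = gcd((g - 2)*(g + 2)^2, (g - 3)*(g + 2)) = g + 2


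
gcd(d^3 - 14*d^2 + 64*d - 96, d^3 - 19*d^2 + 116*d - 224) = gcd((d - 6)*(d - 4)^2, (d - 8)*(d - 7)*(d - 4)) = d - 4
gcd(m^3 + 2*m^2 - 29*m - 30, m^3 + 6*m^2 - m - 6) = m^2 + 7*m + 6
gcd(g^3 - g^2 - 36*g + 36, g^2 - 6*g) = g - 6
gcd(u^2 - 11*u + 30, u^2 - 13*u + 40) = u - 5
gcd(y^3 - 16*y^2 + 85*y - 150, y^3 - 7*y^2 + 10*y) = y - 5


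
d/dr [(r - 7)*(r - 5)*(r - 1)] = 3*r^2 - 26*r + 47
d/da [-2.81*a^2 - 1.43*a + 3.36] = -5.62*a - 1.43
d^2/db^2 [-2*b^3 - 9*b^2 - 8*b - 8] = -12*b - 18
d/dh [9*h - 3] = 9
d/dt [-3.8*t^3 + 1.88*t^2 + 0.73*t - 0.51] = -11.4*t^2 + 3.76*t + 0.73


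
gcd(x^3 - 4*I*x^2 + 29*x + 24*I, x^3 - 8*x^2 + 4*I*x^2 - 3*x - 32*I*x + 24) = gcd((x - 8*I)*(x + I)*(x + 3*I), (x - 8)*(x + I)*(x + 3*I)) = x^2 + 4*I*x - 3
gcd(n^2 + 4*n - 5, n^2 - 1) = n - 1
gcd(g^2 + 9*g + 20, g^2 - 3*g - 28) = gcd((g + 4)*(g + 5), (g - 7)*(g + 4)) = g + 4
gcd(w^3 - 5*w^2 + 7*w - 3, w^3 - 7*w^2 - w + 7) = w - 1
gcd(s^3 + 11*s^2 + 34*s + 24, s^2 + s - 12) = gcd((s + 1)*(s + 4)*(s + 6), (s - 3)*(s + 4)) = s + 4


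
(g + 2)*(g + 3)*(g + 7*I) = g^3 + 5*g^2 + 7*I*g^2 + 6*g + 35*I*g + 42*I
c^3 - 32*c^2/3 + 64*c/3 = c*(c - 8)*(c - 8/3)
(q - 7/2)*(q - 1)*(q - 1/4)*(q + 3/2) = q^4 - 13*q^3/4 - 5*q^2/2 + 97*q/16 - 21/16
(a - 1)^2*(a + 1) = a^3 - a^2 - a + 1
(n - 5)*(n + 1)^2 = n^3 - 3*n^2 - 9*n - 5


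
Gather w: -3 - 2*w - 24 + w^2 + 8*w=w^2 + 6*w - 27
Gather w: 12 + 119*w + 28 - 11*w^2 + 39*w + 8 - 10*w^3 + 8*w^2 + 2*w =-10*w^3 - 3*w^2 + 160*w + 48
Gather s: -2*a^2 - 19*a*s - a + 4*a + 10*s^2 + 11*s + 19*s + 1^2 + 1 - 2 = -2*a^2 + 3*a + 10*s^2 + s*(30 - 19*a)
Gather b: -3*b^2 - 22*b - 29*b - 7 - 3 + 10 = -3*b^2 - 51*b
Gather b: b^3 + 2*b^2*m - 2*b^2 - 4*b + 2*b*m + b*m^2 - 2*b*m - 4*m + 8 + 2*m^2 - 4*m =b^3 + b^2*(2*m - 2) + b*(m^2 - 4) + 2*m^2 - 8*m + 8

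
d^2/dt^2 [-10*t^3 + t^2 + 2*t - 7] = 2 - 60*t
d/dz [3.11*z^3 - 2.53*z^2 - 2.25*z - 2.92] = 9.33*z^2 - 5.06*z - 2.25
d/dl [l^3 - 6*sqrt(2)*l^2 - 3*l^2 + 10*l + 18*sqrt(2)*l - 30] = 3*l^2 - 12*sqrt(2)*l - 6*l + 10 + 18*sqrt(2)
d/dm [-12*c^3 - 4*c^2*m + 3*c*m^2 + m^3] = -4*c^2 + 6*c*m + 3*m^2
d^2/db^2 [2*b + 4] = 0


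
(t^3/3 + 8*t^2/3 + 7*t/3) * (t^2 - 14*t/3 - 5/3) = t^5/3 + 10*t^4/9 - 32*t^3/3 - 46*t^2/3 - 35*t/9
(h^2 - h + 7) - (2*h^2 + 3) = -h^2 - h + 4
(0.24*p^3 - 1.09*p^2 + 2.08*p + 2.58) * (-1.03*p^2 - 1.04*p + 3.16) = -0.2472*p^5 + 0.8731*p^4 - 0.2504*p^3 - 8.265*p^2 + 3.8896*p + 8.1528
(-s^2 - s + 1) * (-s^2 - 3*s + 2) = s^4 + 4*s^3 - 5*s + 2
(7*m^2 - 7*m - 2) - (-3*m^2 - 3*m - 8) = 10*m^2 - 4*m + 6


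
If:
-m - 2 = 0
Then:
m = -2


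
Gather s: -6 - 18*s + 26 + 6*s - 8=12 - 12*s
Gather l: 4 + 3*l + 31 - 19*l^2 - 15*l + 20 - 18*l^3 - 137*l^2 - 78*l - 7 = -18*l^3 - 156*l^2 - 90*l + 48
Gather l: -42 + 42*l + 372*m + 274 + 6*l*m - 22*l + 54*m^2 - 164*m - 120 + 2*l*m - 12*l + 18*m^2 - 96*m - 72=l*(8*m + 8) + 72*m^2 + 112*m + 40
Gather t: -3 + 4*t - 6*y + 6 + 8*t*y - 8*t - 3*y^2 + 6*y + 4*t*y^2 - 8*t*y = t*(4*y^2 - 4) - 3*y^2 + 3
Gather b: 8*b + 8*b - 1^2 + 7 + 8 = 16*b + 14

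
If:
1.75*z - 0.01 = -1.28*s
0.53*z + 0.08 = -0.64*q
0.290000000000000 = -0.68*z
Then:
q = 0.23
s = 0.59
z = -0.43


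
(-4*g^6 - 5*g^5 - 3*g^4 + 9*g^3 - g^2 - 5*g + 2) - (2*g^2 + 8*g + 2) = -4*g^6 - 5*g^5 - 3*g^4 + 9*g^3 - 3*g^2 - 13*g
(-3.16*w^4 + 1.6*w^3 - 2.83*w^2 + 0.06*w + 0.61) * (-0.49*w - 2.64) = 1.5484*w^5 + 7.5584*w^4 - 2.8373*w^3 + 7.4418*w^2 - 0.4573*w - 1.6104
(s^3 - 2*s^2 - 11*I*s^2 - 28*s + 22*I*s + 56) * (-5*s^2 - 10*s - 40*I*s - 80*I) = -5*s^5 + 15*I*s^4 - 280*s^3 + 1060*I*s^2 + 1200*s - 4480*I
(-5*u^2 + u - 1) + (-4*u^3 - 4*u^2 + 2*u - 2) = -4*u^3 - 9*u^2 + 3*u - 3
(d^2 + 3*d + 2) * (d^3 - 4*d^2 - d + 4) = d^5 - d^4 - 11*d^3 - 7*d^2 + 10*d + 8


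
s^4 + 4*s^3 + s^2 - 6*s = s*(s - 1)*(s + 2)*(s + 3)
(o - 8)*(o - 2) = o^2 - 10*o + 16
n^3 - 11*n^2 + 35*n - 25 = (n - 5)^2*(n - 1)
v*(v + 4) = v^2 + 4*v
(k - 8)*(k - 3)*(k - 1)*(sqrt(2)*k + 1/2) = sqrt(2)*k^4 - 12*sqrt(2)*k^3 + k^3/2 - 6*k^2 + 35*sqrt(2)*k^2 - 24*sqrt(2)*k + 35*k/2 - 12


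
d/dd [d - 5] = 1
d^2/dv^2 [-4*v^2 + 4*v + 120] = -8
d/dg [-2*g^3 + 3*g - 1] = 3 - 6*g^2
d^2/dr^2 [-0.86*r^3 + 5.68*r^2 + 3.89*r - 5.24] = 11.36 - 5.16*r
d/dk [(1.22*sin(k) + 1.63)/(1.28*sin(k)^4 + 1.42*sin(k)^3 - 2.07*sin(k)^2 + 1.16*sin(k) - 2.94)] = (-4.6848*sin(k)^4 - 11.8104*sin(k)^3 - 4.4184*sin(k)^2 + 6.7482*sin(k) - 5.4776)*cos(k)/(1.6384*sin(k)^8 + 3.6352*sin(k)^7 - 3.2828*sin(k)^6 - 2.9092*sin(k)^5 + 0.0528999999999993*sin(k)^4 - 13.152*sin(k)^3 + 13.5172*sin(k)^2 - 6.8208*sin(k) + 8.6436)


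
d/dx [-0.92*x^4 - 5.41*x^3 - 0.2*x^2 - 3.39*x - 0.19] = -3.68*x^3 - 16.23*x^2 - 0.4*x - 3.39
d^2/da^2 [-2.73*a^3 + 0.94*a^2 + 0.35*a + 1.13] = 1.88 - 16.38*a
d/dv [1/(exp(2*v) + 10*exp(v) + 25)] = 2*(-exp(v) - 5)*exp(v)/(exp(2*v) + 10*exp(v) + 25)^2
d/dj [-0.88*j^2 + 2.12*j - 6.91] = 2.12 - 1.76*j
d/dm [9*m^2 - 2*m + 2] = 18*m - 2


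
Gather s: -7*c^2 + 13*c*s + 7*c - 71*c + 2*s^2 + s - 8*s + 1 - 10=-7*c^2 - 64*c + 2*s^2 + s*(13*c - 7) - 9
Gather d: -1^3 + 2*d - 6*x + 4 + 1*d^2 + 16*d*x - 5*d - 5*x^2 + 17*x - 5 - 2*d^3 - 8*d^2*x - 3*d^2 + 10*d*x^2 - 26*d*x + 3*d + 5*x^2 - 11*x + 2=-2*d^3 + d^2*(-8*x - 2) + d*(10*x^2 - 10*x)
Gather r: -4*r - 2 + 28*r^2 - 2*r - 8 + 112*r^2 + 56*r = 140*r^2 + 50*r - 10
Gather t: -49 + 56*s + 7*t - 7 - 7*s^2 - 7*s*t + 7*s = -7*s^2 + 63*s + t*(7 - 7*s) - 56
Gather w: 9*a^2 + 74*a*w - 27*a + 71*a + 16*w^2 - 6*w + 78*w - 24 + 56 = 9*a^2 + 44*a + 16*w^2 + w*(74*a + 72) + 32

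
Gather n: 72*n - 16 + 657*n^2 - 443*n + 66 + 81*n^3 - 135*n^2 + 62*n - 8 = 81*n^3 + 522*n^2 - 309*n + 42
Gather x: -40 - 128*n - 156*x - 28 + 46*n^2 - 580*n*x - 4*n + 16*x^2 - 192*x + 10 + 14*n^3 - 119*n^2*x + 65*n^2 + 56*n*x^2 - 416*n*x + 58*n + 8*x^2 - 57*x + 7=14*n^3 + 111*n^2 - 74*n + x^2*(56*n + 24) + x*(-119*n^2 - 996*n - 405) - 51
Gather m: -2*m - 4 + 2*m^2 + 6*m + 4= 2*m^2 + 4*m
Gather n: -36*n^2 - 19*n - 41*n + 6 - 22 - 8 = -36*n^2 - 60*n - 24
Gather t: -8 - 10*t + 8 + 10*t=0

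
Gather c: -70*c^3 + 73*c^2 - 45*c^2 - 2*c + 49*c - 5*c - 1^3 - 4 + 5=-70*c^3 + 28*c^2 + 42*c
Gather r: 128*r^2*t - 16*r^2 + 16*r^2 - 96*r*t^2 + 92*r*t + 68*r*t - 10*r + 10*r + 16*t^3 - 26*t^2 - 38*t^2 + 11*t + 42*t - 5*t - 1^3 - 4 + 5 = 128*r^2*t + r*(-96*t^2 + 160*t) + 16*t^3 - 64*t^2 + 48*t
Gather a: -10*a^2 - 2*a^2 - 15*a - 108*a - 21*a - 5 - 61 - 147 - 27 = -12*a^2 - 144*a - 240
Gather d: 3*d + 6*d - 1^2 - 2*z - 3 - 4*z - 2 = 9*d - 6*z - 6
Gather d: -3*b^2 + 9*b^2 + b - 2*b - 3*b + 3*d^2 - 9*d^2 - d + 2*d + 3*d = 6*b^2 - 4*b - 6*d^2 + 4*d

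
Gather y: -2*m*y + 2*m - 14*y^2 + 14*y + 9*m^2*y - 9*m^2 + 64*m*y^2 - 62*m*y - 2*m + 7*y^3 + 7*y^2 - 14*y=-9*m^2 + 7*y^3 + y^2*(64*m - 7) + y*(9*m^2 - 64*m)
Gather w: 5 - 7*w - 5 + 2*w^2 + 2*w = 2*w^2 - 5*w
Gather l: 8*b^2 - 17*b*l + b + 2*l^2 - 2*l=8*b^2 + b + 2*l^2 + l*(-17*b - 2)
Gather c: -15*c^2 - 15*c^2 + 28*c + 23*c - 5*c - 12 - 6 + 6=-30*c^2 + 46*c - 12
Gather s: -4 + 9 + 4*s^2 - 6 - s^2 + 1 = 3*s^2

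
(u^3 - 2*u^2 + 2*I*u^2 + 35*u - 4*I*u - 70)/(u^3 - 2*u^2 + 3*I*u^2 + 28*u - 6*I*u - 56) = (u - 5*I)/(u - 4*I)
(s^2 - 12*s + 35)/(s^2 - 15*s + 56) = (s - 5)/(s - 8)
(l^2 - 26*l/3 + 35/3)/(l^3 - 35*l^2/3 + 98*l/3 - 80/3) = (l - 7)/(l^2 - 10*l + 16)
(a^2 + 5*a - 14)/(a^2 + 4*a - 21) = (a - 2)/(a - 3)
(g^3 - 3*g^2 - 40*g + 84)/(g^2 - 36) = (g^2 - 9*g + 14)/(g - 6)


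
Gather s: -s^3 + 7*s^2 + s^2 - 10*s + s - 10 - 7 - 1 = -s^3 + 8*s^2 - 9*s - 18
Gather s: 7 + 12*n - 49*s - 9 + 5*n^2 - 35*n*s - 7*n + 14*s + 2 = 5*n^2 + 5*n + s*(-35*n - 35)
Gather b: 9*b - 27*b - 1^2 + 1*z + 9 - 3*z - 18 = -18*b - 2*z - 10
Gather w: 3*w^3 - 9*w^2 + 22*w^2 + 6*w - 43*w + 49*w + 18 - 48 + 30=3*w^3 + 13*w^2 + 12*w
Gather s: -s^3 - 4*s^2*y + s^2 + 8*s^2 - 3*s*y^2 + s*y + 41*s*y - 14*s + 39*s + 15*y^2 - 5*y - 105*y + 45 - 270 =-s^3 + s^2*(9 - 4*y) + s*(-3*y^2 + 42*y + 25) + 15*y^2 - 110*y - 225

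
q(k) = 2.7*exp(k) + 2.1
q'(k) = 2.7*exp(k)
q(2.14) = 25.05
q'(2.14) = 22.95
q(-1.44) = 2.74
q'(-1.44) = 0.64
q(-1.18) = 2.93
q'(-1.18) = 0.83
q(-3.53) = 2.18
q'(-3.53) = 0.08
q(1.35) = 12.52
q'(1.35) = 10.42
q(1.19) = 10.98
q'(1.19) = 8.88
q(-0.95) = 3.14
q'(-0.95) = 1.04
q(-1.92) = 2.50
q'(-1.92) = 0.40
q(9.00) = 21880.43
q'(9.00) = 21878.33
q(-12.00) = 2.10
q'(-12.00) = 0.00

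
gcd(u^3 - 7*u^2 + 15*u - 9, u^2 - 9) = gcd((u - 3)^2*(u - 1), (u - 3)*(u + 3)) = u - 3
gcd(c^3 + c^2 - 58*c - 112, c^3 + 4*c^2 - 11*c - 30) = c + 2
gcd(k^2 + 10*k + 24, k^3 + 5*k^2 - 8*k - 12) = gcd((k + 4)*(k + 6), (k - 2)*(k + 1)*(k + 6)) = k + 6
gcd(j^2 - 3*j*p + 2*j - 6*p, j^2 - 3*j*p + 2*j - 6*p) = -j^2 + 3*j*p - 2*j + 6*p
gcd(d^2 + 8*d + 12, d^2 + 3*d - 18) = d + 6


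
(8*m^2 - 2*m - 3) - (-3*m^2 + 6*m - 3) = 11*m^2 - 8*m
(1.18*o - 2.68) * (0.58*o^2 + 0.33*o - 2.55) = 0.6844*o^3 - 1.165*o^2 - 3.8934*o + 6.834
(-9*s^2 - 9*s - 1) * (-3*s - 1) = 27*s^3 + 36*s^2 + 12*s + 1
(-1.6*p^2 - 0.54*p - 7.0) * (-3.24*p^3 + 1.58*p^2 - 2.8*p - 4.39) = 5.184*p^5 - 0.7784*p^4 + 26.3068*p^3 - 2.524*p^2 + 21.9706*p + 30.73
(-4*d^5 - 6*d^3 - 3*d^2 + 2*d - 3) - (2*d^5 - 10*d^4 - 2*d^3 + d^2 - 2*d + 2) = -6*d^5 + 10*d^4 - 4*d^3 - 4*d^2 + 4*d - 5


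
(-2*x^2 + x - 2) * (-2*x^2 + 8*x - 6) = 4*x^4 - 18*x^3 + 24*x^2 - 22*x + 12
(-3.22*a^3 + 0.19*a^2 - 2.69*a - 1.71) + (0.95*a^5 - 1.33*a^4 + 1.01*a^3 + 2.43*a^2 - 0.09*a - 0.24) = 0.95*a^5 - 1.33*a^4 - 2.21*a^3 + 2.62*a^2 - 2.78*a - 1.95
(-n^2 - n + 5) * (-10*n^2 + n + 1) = 10*n^4 + 9*n^3 - 52*n^2 + 4*n + 5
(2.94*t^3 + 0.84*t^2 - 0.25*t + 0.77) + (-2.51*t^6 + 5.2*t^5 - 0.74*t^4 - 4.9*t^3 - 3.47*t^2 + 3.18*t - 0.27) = -2.51*t^6 + 5.2*t^5 - 0.74*t^4 - 1.96*t^3 - 2.63*t^2 + 2.93*t + 0.5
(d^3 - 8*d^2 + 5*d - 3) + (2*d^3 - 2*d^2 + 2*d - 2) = 3*d^3 - 10*d^2 + 7*d - 5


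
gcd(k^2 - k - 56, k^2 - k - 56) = k^2 - k - 56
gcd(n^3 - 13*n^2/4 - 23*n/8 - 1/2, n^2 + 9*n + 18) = 1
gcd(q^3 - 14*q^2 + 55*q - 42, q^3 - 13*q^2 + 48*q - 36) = q^2 - 7*q + 6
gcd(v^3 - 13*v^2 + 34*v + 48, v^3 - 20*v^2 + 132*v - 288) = v^2 - 14*v + 48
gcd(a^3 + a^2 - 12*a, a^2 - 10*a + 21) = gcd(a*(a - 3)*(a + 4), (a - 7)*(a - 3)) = a - 3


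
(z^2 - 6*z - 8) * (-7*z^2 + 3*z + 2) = -7*z^4 + 45*z^3 + 40*z^2 - 36*z - 16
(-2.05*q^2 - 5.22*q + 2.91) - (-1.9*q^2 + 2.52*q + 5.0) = -0.15*q^2 - 7.74*q - 2.09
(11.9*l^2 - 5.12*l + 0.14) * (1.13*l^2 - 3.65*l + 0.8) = 13.447*l^4 - 49.2206*l^3 + 28.3662*l^2 - 4.607*l + 0.112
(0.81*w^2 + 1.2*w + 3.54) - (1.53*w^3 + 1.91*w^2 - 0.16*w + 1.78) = -1.53*w^3 - 1.1*w^2 + 1.36*w + 1.76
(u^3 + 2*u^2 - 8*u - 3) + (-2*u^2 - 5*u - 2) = u^3 - 13*u - 5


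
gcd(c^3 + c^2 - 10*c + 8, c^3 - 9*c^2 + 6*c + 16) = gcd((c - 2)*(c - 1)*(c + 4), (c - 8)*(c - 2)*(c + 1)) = c - 2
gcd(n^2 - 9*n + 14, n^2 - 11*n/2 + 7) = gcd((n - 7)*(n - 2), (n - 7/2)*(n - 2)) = n - 2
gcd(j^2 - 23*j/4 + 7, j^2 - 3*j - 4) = j - 4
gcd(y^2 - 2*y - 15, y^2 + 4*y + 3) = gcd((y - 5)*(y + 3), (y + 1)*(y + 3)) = y + 3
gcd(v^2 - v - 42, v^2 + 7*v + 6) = v + 6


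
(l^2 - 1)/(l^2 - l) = (l + 1)/l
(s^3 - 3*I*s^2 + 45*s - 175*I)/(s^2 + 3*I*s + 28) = (s^2 - 10*I*s - 25)/(s - 4*I)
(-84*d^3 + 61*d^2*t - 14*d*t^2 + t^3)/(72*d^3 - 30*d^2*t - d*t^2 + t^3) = (-7*d + t)/(6*d + t)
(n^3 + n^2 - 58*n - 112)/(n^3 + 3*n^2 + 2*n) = (n^2 - n - 56)/(n*(n + 1))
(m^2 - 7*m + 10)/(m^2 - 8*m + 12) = (m - 5)/(m - 6)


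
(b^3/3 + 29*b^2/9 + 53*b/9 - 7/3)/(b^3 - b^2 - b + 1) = (3*b^3 + 29*b^2 + 53*b - 21)/(9*(b^3 - b^2 - b + 1))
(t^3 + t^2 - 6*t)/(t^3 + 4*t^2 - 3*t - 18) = t/(t + 3)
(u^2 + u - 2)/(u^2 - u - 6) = (u - 1)/(u - 3)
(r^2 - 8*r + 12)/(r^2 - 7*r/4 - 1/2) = 4*(r - 6)/(4*r + 1)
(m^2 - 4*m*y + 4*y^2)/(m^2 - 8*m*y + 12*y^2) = (-m + 2*y)/(-m + 6*y)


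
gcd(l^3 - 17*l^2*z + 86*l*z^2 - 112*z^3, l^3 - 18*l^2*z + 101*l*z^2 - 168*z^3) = l^2 - 15*l*z + 56*z^2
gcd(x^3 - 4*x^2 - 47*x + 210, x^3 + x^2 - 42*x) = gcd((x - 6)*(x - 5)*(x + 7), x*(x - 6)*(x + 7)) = x^2 + x - 42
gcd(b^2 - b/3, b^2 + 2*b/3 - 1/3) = b - 1/3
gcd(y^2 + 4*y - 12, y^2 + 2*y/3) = 1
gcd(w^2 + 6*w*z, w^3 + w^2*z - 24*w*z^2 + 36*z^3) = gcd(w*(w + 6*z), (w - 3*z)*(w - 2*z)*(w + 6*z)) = w + 6*z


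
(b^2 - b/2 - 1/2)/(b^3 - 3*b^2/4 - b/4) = 2*(2*b + 1)/(b*(4*b + 1))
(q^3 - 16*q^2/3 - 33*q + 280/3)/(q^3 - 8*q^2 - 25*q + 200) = (q - 7/3)/(q - 5)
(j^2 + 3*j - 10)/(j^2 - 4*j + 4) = (j + 5)/(j - 2)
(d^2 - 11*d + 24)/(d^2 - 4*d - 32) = (d - 3)/(d + 4)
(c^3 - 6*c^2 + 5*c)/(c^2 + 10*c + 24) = c*(c^2 - 6*c + 5)/(c^2 + 10*c + 24)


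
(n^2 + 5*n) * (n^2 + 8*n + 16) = n^4 + 13*n^3 + 56*n^2 + 80*n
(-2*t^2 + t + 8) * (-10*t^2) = 20*t^4 - 10*t^3 - 80*t^2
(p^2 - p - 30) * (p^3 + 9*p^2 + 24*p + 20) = p^5 + 8*p^4 - 15*p^3 - 274*p^2 - 740*p - 600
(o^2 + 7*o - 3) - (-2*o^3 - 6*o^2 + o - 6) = 2*o^3 + 7*o^2 + 6*o + 3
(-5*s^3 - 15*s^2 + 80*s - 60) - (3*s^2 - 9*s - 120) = -5*s^3 - 18*s^2 + 89*s + 60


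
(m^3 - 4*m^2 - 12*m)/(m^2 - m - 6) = m*(m - 6)/(m - 3)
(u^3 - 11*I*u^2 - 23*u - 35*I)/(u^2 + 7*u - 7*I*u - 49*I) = (u^2 - 4*I*u + 5)/(u + 7)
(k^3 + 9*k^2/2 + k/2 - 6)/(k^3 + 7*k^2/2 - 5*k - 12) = (k - 1)/(k - 2)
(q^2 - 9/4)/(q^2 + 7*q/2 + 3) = (q - 3/2)/(q + 2)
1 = 1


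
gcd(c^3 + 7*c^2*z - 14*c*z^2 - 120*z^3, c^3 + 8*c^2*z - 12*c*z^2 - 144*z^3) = -c^2 - 2*c*z + 24*z^2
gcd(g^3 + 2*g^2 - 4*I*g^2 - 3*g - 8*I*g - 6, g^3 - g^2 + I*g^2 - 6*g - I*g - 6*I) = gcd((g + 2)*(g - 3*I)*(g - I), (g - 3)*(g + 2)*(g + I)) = g + 2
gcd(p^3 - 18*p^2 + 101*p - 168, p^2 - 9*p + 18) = p - 3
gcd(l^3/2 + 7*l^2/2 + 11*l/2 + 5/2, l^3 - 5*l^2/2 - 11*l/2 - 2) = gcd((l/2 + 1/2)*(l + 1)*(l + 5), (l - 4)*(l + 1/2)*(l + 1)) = l + 1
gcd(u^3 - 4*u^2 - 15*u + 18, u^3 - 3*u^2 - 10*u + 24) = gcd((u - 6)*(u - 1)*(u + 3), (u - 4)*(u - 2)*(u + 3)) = u + 3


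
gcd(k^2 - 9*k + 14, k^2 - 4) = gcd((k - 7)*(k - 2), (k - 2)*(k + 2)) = k - 2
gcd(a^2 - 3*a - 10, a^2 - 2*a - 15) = a - 5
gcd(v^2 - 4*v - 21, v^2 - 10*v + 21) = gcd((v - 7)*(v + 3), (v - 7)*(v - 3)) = v - 7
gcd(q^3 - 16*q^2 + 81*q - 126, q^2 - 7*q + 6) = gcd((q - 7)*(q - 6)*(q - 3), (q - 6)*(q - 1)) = q - 6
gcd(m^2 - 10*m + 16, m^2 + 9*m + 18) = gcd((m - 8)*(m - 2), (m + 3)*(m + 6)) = 1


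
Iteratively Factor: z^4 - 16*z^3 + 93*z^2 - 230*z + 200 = (z - 2)*(z^3 - 14*z^2 + 65*z - 100) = (z - 5)*(z - 2)*(z^2 - 9*z + 20) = (z - 5)^2*(z - 2)*(z - 4)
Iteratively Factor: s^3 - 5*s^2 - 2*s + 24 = (s - 3)*(s^2 - 2*s - 8) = (s - 4)*(s - 3)*(s + 2)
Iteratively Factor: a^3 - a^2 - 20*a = (a + 4)*(a^2 - 5*a) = a*(a + 4)*(a - 5)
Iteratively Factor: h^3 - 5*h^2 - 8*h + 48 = (h + 3)*(h^2 - 8*h + 16) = (h - 4)*(h + 3)*(h - 4)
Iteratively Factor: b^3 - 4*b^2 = (b - 4)*(b^2) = b*(b - 4)*(b)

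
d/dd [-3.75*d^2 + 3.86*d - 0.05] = 3.86 - 7.5*d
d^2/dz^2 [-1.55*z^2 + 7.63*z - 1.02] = -3.10000000000000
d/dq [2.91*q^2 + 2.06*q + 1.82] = 5.82*q + 2.06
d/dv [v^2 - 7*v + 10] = 2*v - 7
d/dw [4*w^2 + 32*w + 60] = 8*w + 32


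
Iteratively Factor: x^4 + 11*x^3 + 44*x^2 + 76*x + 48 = (x + 3)*(x^3 + 8*x^2 + 20*x + 16) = (x + 2)*(x + 3)*(x^2 + 6*x + 8) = (x + 2)^2*(x + 3)*(x + 4)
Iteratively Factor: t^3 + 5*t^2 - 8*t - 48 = (t - 3)*(t^2 + 8*t + 16) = (t - 3)*(t + 4)*(t + 4)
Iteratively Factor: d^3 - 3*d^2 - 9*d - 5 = (d - 5)*(d^2 + 2*d + 1) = (d - 5)*(d + 1)*(d + 1)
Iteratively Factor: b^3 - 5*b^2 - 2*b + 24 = (b + 2)*(b^2 - 7*b + 12) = (b - 4)*(b + 2)*(b - 3)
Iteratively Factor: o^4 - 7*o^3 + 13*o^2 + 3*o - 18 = (o + 1)*(o^3 - 8*o^2 + 21*o - 18) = (o - 3)*(o + 1)*(o^2 - 5*o + 6) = (o - 3)*(o - 2)*(o + 1)*(o - 3)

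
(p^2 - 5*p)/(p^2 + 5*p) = (p - 5)/(p + 5)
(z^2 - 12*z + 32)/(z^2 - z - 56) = (z - 4)/(z + 7)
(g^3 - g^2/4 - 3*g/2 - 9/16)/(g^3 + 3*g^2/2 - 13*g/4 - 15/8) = (4*g + 3)/(2*(2*g + 5))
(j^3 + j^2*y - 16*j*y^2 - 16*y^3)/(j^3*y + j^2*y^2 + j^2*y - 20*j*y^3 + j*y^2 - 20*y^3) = (j^2 + 5*j*y + 4*y^2)/(y*(j^2 + 5*j*y + j + 5*y))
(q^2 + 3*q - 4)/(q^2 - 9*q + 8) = (q + 4)/(q - 8)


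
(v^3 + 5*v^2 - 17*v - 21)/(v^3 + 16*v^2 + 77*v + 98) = (v^2 - 2*v - 3)/(v^2 + 9*v + 14)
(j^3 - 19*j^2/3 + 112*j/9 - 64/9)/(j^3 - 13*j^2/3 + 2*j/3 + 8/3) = (9*j^2 - 48*j + 64)/(3*(3*j^2 - 10*j - 8))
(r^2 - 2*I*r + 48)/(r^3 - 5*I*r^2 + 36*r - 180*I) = (r - 8*I)/(r^2 - 11*I*r - 30)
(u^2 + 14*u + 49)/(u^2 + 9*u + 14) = (u + 7)/(u + 2)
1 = 1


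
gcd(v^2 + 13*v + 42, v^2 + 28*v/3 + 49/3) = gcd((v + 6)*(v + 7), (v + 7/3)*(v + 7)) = v + 7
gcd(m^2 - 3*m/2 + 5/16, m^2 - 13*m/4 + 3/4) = m - 1/4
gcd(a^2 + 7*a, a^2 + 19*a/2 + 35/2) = a + 7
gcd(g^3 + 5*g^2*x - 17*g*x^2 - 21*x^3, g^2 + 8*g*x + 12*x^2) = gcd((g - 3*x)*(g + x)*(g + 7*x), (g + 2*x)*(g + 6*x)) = 1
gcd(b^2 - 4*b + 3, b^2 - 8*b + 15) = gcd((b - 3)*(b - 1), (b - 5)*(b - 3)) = b - 3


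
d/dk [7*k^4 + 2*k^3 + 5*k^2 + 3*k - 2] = 28*k^3 + 6*k^2 + 10*k + 3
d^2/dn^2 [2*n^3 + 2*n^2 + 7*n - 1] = 12*n + 4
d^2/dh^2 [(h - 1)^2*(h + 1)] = 6*h - 2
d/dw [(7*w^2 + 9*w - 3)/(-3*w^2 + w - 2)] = (34*w^2 - 46*w - 15)/(9*w^4 - 6*w^3 + 13*w^2 - 4*w + 4)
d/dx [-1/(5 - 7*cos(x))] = 7*sin(x)/(7*cos(x) - 5)^2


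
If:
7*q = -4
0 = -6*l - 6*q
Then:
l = 4/7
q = -4/7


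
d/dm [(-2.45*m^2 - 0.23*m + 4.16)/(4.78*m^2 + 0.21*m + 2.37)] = (0.5849*m^2 - 51.3826*m - 1.4187)/(22.8484*m^4 + 2.0076*m^3 + 22.7013*m^2 + 0.9954*m + 5.6169)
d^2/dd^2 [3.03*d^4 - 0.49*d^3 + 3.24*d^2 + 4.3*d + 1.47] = 36.36*d^2 - 2.94*d + 6.48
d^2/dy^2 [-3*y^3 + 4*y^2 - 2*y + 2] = 8 - 18*y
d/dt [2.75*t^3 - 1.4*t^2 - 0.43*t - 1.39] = 8.25*t^2 - 2.8*t - 0.43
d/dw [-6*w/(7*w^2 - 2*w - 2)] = 6*(7*w^2 + 2)/(49*w^4 - 28*w^3 - 24*w^2 + 8*w + 4)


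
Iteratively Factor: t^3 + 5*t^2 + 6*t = (t + 3)*(t^2 + 2*t) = t*(t + 3)*(t + 2)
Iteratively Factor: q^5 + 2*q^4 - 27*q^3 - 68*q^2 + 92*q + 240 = (q + 4)*(q^4 - 2*q^3 - 19*q^2 + 8*q + 60) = (q - 5)*(q + 4)*(q^3 + 3*q^2 - 4*q - 12) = (q - 5)*(q + 2)*(q + 4)*(q^2 + q - 6) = (q - 5)*(q + 2)*(q + 3)*(q + 4)*(q - 2)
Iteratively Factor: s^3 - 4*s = (s - 2)*(s^2 + 2*s) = (s - 2)*(s + 2)*(s)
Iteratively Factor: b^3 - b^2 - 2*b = (b - 2)*(b^2 + b) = (b - 2)*(b + 1)*(b)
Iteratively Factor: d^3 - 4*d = (d + 2)*(d^2 - 2*d) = (d - 2)*(d + 2)*(d)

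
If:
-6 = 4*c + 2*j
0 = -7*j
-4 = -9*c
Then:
No Solution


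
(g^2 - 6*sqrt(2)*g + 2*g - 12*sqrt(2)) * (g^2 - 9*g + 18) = g^4 - 6*sqrt(2)*g^3 - 7*g^3 + 42*sqrt(2)*g^2 + 36*g - 216*sqrt(2)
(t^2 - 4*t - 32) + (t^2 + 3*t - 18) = 2*t^2 - t - 50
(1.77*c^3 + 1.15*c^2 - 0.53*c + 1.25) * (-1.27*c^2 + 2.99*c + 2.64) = -2.2479*c^5 + 3.8318*c^4 + 8.7844*c^3 - 0.1362*c^2 + 2.3383*c + 3.3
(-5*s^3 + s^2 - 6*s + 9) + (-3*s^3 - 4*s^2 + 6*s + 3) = -8*s^3 - 3*s^2 + 12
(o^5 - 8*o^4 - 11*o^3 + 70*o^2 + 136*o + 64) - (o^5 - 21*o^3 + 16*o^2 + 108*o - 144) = -8*o^4 + 10*o^3 + 54*o^2 + 28*o + 208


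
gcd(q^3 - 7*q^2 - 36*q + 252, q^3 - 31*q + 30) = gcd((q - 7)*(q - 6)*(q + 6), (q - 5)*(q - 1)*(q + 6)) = q + 6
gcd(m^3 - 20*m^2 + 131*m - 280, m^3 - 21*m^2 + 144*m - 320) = m^2 - 13*m + 40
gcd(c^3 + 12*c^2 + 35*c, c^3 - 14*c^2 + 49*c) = c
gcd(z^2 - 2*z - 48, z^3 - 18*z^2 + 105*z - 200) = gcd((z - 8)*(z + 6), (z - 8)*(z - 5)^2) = z - 8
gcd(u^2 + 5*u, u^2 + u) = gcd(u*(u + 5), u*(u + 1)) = u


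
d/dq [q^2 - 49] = 2*q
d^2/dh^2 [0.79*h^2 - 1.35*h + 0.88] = 1.58000000000000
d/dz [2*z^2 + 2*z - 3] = 4*z + 2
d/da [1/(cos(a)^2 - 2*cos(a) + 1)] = 2*sin(a)/(cos(a) - 1)^3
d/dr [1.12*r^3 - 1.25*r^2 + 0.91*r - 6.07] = 3.36*r^2 - 2.5*r + 0.91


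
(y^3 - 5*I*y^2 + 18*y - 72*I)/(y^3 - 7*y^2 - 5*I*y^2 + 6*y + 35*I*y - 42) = (y^2 + I*y + 12)/(y^2 + y*(-7 + I) - 7*I)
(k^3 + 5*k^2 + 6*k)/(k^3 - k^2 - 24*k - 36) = k/(k - 6)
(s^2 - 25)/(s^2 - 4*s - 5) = (s + 5)/(s + 1)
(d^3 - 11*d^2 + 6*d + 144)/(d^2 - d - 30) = (d^2 - 5*d - 24)/(d + 5)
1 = 1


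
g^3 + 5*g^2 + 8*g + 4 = (g + 1)*(g + 2)^2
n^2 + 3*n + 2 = (n + 1)*(n + 2)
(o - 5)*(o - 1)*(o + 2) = o^3 - 4*o^2 - 7*o + 10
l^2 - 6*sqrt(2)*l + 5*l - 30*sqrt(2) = (l + 5)*(l - 6*sqrt(2))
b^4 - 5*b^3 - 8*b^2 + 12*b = b*(b - 6)*(b - 1)*(b + 2)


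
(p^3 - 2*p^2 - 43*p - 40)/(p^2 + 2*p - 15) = (p^2 - 7*p - 8)/(p - 3)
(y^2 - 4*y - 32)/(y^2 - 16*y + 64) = (y + 4)/(y - 8)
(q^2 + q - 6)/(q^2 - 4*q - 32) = (-q^2 - q + 6)/(-q^2 + 4*q + 32)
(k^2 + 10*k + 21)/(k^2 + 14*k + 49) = (k + 3)/(k + 7)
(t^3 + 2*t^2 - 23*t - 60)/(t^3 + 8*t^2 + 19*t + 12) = (t - 5)/(t + 1)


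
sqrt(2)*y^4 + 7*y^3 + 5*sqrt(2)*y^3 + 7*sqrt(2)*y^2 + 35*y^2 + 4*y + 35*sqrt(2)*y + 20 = (y + 5)*(y + sqrt(2))*(y + 2*sqrt(2))*(sqrt(2)*y + 1)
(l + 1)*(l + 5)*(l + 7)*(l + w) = l^4 + l^3*w + 13*l^3 + 13*l^2*w + 47*l^2 + 47*l*w + 35*l + 35*w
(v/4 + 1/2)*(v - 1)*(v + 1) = v^3/4 + v^2/2 - v/4 - 1/2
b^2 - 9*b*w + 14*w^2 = (b - 7*w)*(b - 2*w)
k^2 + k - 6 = (k - 2)*(k + 3)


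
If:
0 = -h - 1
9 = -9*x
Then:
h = -1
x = -1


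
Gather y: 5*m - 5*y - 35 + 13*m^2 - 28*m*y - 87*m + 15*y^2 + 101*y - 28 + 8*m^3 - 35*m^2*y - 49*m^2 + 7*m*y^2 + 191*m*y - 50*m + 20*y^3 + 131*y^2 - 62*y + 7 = 8*m^3 - 36*m^2 - 132*m + 20*y^3 + y^2*(7*m + 146) + y*(-35*m^2 + 163*m + 34) - 56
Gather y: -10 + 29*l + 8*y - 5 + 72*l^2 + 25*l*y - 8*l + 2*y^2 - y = 72*l^2 + 21*l + 2*y^2 + y*(25*l + 7) - 15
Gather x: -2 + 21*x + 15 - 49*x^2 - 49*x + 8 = -49*x^2 - 28*x + 21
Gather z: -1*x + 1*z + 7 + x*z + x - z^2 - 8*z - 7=-z^2 + z*(x - 7)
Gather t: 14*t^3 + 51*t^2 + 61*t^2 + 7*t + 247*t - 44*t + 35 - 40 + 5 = 14*t^3 + 112*t^2 + 210*t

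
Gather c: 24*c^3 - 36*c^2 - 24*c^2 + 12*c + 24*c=24*c^3 - 60*c^2 + 36*c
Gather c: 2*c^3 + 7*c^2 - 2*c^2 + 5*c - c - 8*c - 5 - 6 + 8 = 2*c^3 + 5*c^2 - 4*c - 3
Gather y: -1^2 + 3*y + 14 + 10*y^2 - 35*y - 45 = 10*y^2 - 32*y - 32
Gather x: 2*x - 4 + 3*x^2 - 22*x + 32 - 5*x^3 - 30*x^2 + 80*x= -5*x^3 - 27*x^2 + 60*x + 28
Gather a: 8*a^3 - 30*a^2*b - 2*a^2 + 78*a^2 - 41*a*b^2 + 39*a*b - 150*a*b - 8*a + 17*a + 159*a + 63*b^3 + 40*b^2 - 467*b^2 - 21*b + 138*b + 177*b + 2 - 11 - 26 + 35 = 8*a^3 + a^2*(76 - 30*b) + a*(-41*b^2 - 111*b + 168) + 63*b^3 - 427*b^2 + 294*b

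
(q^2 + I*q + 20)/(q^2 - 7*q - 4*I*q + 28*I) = (q + 5*I)/(q - 7)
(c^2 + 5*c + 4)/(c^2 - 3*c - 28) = (c + 1)/(c - 7)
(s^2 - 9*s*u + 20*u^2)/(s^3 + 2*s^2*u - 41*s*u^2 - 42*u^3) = (s^2 - 9*s*u + 20*u^2)/(s^3 + 2*s^2*u - 41*s*u^2 - 42*u^3)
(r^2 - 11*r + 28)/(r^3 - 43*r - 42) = (r - 4)/(r^2 + 7*r + 6)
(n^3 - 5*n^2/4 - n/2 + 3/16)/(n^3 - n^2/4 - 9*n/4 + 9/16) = (2*n + 1)/(2*n + 3)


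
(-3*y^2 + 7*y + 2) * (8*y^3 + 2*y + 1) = -24*y^5 + 56*y^4 + 10*y^3 + 11*y^2 + 11*y + 2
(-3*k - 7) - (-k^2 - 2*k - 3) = k^2 - k - 4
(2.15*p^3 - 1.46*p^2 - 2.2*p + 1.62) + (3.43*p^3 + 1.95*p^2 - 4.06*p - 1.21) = 5.58*p^3 + 0.49*p^2 - 6.26*p + 0.41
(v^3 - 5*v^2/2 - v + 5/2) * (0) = 0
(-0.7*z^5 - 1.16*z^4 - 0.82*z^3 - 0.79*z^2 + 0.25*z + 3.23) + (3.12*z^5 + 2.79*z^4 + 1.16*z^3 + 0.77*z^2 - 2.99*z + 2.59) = 2.42*z^5 + 1.63*z^4 + 0.34*z^3 - 0.02*z^2 - 2.74*z + 5.82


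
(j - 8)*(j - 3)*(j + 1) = j^3 - 10*j^2 + 13*j + 24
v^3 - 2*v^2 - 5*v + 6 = (v - 3)*(v - 1)*(v + 2)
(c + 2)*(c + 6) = c^2 + 8*c + 12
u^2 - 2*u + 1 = (u - 1)^2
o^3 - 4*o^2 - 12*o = o*(o - 6)*(o + 2)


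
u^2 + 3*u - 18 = (u - 3)*(u + 6)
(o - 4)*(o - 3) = o^2 - 7*o + 12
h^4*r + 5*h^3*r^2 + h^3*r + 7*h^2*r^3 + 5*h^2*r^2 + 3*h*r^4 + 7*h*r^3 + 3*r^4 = (h + r)^2*(h + 3*r)*(h*r + r)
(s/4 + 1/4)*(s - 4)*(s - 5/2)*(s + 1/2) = s^4/4 - 5*s^3/4 + 3*s^2/16 + 47*s/16 + 5/4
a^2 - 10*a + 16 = (a - 8)*(a - 2)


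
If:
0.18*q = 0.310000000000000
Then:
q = 1.72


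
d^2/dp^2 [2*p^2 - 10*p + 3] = 4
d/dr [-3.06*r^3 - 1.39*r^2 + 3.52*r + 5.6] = -9.18*r^2 - 2.78*r + 3.52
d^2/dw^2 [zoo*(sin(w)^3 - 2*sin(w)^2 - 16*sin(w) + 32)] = zoo*sin(w) + zoo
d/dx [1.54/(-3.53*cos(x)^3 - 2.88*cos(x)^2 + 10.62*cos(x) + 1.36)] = (-16.3086*cos(x)^2 - 8.8704*cos(x) + 16.3548)*sin(x)/(3.53*cos(x)^3 + 2.88*cos(x)^2 - 10.62*cos(x) - 1.36)^2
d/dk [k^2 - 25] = 2*k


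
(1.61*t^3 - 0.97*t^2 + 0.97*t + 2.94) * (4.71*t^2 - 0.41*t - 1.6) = 7.5831*t^5 - 5.2288*t^4 + 2.3904*t^3 + 15.0017*t^2 - 2.7574*t - 4.704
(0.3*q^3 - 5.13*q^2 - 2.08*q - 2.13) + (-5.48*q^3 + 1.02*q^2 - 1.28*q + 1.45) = -5.18*q^3 - 4.11*q^2 - 3.36*q - 0.68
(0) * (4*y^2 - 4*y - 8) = 0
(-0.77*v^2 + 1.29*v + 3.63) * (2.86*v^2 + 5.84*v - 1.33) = -2.2022*v^4 - 0.8074*v^3 + 18.9395*v^2 + 19.4835*v - 4.8279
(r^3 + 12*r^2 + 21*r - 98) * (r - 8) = r^4 + 4*r^3 - 75*r^2 - 266*r + 784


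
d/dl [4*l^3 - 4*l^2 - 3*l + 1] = 12*l^2 - 8*l - 3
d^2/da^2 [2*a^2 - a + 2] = 4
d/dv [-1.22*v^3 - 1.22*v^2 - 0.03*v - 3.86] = -3.66*v^2 - 2.44*v - 0.03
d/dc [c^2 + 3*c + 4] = 2*c + 3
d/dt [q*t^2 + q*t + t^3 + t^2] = 2*q*t + q + 3*t^2 + 2*t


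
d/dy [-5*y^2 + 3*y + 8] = 3 - 10*y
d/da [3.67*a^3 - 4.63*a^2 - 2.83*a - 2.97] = 11.01*a^2 - 9.26*a - 2.83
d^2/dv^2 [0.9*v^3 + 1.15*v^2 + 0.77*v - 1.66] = 5.4*v + 2.3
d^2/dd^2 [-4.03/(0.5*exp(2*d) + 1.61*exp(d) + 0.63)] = (-4.03*(1.0*exp(d) + 1.61)*(2.0*exp(d) + 3.22)*exp(d) + (8.06*exp(d) + 6.4883)*(0.5*exp(2*d) + 1.61*exp(d) + 0.63))*exp(d)/(0.5*exp(2*d) + 1.61*exp(d) + 0.63)^3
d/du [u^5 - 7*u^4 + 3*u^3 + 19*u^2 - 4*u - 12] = 5*u^4 - 28*u^3 + 9*u^2 + 38*u - 4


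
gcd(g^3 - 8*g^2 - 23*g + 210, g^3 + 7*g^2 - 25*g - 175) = g + 5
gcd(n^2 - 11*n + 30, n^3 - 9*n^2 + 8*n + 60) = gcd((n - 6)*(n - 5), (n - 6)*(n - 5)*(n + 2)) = n^2 - 11*n + 30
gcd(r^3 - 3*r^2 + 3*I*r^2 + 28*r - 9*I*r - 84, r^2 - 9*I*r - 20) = r - 4*I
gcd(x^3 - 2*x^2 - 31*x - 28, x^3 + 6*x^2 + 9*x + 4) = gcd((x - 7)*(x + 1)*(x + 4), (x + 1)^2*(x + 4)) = x^2 + 5*x + 4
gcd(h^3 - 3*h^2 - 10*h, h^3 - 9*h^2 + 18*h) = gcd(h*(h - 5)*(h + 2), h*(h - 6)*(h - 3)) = h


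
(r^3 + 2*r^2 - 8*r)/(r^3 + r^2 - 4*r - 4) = r*(r + 4)/(r^2 + 3*r + 2)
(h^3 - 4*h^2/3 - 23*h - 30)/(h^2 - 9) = (h^2 - 13*h/3 - 10)/(h - 3)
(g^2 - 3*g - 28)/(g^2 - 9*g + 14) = (g + 4)/(g - 2)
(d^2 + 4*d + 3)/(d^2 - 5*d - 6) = (d + 3)/(d - 6)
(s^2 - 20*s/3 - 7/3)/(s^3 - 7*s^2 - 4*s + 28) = (s + 1/3)/(s^2 - 4)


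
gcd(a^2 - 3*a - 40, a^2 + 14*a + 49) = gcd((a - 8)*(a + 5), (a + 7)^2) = 1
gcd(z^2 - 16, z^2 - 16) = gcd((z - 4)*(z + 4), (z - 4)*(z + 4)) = z^2 - 16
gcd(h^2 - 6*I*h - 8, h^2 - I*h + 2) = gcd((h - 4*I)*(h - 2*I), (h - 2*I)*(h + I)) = h - 2*I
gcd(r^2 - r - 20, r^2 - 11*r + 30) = r - 5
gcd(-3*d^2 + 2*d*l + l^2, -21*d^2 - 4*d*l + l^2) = 3*d + l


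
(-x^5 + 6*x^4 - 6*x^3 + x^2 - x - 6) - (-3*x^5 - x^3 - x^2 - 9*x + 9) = 2*x^5 + 6*x^4 - 5*x^3 + 2*x^2 + 8*x - 15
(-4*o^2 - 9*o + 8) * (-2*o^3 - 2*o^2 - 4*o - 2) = 8*o^5 + 26*o^4 + 18*o^3 + 28*o^2 - 14*o - 16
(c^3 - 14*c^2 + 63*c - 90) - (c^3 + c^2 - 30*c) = -15*c^2 + 93*c - 90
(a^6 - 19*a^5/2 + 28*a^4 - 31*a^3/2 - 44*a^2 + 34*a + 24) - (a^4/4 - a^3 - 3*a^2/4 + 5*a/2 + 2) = a^6 - 19*a^5/2 + 111*a^4/4 - 29*a^3/2 - 173*a^2/4 + 63*a/2 + 22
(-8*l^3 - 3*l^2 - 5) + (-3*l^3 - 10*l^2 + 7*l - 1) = -11*l^3 - 13*l^2 + 7*l - 6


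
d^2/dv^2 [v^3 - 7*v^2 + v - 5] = 6*v - 14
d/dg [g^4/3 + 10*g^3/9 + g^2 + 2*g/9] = 4*g^3/3 + 10*g^2/3 + 2*g + 2/9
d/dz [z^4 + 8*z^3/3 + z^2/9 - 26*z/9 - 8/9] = 4*z^3 + 8*z^2 + 2*z/9 - 26/9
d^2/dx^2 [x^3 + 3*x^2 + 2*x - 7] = 6*x + 6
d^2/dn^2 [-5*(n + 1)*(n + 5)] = -10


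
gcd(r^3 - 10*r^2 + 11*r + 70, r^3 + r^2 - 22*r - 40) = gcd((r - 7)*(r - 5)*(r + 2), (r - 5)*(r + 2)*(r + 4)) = r^2 - 3*r - 10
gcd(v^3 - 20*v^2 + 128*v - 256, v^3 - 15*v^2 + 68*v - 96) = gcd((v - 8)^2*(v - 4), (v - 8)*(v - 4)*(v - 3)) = v^2 - 12*v + 32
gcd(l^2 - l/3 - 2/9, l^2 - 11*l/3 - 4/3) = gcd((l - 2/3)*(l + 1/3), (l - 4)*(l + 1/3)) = l + 1/3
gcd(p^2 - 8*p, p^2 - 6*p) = p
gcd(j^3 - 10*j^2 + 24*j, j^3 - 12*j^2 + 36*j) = j^2 - 6*j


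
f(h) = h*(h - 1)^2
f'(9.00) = 208.00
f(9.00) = 576.00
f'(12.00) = 385.00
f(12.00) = 1452.00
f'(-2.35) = 26.97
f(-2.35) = -26.37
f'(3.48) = 23.41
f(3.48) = 21.40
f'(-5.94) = 130.61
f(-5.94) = -286.09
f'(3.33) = 20.95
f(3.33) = 18.08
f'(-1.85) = 18.67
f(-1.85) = -15.03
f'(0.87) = -0.21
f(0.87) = 0.01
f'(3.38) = 21.75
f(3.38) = 19.15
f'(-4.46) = 78.51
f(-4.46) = -132.96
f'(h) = h*(2*h - 2) + (h - 1)^2 = (h - 1)*(3*h - 1)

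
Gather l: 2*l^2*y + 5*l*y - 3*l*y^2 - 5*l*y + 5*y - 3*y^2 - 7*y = 2*l^2*y - 3*l*y^2 - 3*y^2 - 2*y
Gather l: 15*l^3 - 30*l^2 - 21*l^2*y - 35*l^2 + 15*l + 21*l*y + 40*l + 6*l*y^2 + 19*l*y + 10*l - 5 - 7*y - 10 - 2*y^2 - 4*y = 15*l^3 + l^2*(-21*y - 65) + l*(6*y^2 + 40*y + 65) - 2*y^2 - 11*y - 15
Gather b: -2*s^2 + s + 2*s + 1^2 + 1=-2*s^2 + 3*s + 2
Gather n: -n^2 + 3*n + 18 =-n^2 + 3*n + 18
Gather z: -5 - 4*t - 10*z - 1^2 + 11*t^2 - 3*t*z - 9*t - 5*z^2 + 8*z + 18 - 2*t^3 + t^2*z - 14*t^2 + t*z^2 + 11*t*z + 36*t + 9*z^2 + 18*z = -2*t^3 - 3*t^2 + 23*t + z^2*(t + 4) + z*(t^2 + 8*t + 16) + 12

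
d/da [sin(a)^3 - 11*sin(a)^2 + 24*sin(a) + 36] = (3*sin(a)^2 - 22*sin(a) + 24)*cos(a)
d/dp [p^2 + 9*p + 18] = 2*p + 9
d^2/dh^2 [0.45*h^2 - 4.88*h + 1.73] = 0.900000000000000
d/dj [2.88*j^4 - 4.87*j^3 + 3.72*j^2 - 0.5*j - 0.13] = 11.52*j^3 - 14.61*j^2 + 7.44*j - 0.5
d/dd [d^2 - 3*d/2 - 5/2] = 2*d - 3/2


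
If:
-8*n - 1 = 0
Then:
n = -1/8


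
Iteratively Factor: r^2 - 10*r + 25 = (r - 5)*(r - 5)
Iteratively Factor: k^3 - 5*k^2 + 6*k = (k)*(k^2 - 5*k + 6) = k*(k - 3)*(k - 2)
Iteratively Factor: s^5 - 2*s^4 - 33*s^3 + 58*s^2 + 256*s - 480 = (s - 2)*(s^4 - 33*s^2 - 8*s + 240) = (s - 5)*(s - 2)*(s^3 + 5*s^2 - 8*s - 48) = (s - 5)*(s - 2)*(s + 4)*(s^2 + s - 12) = (s - 5)*(s - 3)*(s - 2)*(s + 4)*(s + 4)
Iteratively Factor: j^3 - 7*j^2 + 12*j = (j - 3)*(j^2 - 4*j) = j*(j - 3)*(j - 4)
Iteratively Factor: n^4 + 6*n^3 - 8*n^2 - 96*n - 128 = (n - 4)*(n^3 + 10*n^2 + 32*n + 32) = (n - 4)*(n + 2)*(n^2 + 8*n + 16) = (n - 4)*(n + 2)*(n + 4)*(n + 4)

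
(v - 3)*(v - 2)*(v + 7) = v^3 + 2*v^2 - 29*v + 42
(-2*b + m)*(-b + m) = 2*b^2 - 3*b*m + m^2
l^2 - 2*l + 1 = (l - 1)^2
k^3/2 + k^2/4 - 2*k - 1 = (k/2 + 1)*(k - 2)*(k + 1/2)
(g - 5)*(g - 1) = g^2 - 6*g + 5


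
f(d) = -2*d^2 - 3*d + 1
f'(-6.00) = 21.00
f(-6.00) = -53.00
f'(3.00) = -15.00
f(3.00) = -26.00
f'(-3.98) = 12.92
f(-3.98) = -18.74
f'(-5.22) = 17.88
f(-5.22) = -37.84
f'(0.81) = -6.24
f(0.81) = -2.74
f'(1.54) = -9.16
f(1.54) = -8.36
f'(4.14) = -19.56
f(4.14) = -45.70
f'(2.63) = -13.52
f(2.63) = -20.72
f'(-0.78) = 0.12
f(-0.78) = 2.12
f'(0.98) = -6.92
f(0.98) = -3.86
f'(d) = -4*d - 3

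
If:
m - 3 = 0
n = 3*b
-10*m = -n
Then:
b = 10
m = 3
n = 30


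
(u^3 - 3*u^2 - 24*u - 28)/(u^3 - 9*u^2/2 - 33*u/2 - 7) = 2*(u + 2)/(2*u + 1)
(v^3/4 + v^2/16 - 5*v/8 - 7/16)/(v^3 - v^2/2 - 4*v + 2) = (4*v^3 + v^2 - 10*v - 7)/(8*(2*v^3 - v^2 - 8*v + 4))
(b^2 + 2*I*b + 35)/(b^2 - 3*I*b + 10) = (b + 7*I)/(b + 2*I)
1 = 1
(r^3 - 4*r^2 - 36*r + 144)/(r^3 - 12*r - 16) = (r^2 - 36)/(r^2 + 4*r + 4)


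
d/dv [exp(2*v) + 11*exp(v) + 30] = (2*exp(v) + 11)*exp(v)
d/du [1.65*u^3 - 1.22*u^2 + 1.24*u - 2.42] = 4.95*u^2 - 2.44*u + 1.24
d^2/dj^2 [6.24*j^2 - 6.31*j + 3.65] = 12.4800000000000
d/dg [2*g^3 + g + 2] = 6*g^2 + 1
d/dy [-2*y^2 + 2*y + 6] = 2 - 4*y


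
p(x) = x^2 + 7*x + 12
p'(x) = 2*x + 7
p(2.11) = 31.22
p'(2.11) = 11.22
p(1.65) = 26.27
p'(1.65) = 10.30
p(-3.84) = -0.13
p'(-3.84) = -0.68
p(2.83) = 39.82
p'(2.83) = 12.66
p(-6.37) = 7.99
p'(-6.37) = -5.74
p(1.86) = 28.48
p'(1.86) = 10.72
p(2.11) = 31.22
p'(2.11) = 11.22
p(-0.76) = 7.26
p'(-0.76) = 5.48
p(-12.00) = 72.00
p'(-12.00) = -17.00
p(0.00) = 12.00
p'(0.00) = 7.00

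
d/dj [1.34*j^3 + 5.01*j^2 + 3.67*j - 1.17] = 4.02*j^2 + 10.02*j + 3.67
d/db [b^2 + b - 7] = 2*b + 1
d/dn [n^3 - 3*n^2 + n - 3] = 3*n^2 - 6*n + 1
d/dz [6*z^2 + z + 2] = 12*z + 1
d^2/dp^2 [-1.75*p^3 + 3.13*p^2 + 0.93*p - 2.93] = 6.26 - 10.5*p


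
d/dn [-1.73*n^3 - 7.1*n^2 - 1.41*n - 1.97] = -5.19*n^2 - 14.2*n - 1.41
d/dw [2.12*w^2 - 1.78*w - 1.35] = 4.24*w - 1.78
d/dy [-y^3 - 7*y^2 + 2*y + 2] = -3*y^2 - 14*y + 2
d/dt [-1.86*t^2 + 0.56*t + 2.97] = 0.56 - 3.72*t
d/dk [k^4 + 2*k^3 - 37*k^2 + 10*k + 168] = 4*k^3 + 6*k^2 - 74*k + 10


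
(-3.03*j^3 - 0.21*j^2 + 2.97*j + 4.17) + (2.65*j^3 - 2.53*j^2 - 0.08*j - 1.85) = -0.38*j^3 - 2.74*j^2 + 2.89*j + 2.32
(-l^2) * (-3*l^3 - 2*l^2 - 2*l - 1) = 3*l^5 + 2*l^4 + 2*l^3 + l^2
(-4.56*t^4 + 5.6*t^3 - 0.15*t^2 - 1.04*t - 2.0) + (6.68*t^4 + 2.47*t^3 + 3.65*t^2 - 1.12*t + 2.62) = 2.12*t^4 + 8.07*t^3 + 3.5*t^2 - 2.16*t + 0.62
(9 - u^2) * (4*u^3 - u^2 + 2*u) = -4*u^5 + u^4 + 34*u^3 - 9*u^2 + 18*u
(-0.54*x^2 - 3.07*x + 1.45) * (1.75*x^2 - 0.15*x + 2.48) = -0.945*x^4 - 5.2915*x^3 + 1.6588*x^2 - 7.8311*x + 3.596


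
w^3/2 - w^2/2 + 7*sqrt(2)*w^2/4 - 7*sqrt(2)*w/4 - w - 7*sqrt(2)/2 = (w/2 + 1/2)*(w - 2)*(w + 7*sqrt(2)/2)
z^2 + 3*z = z*(z + 3)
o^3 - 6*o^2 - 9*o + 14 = (o - 7)*(o - 1)*(o + 2)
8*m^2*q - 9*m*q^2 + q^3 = q*(-8*m + q)*(-m + q)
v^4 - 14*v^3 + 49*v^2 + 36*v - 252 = (v - 7)*(v - 6)*(v - 3)*(v + 2)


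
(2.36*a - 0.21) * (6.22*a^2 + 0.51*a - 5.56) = 14.6792*a^3 - 0.1026*a^2 - 13.2287*a + 1.1676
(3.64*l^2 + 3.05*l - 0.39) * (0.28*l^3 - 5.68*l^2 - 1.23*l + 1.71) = 1.0192*l^5 - 19.8212*l^4 - 21.9104*l^3 + 4.6881*l^2 + 5.6952*l - 0.6669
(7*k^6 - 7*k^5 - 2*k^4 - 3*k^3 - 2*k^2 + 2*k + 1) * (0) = 0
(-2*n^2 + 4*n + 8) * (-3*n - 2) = 6*n^3 - 8*n^2 - 32*n - 16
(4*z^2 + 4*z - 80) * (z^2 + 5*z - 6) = 4*z^4 + 24*z^3 - 84*z^2 - 424*z + 480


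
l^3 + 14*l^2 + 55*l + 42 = (l + 1)*(l + 6)*(l + 7)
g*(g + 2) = g^2 + 2*g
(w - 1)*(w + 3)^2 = w^3 + 5*w^2 + 3*w - 9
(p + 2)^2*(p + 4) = p^3 + 8*p^2 + 20*p + 16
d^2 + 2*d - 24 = (d - 4)*(d + 6)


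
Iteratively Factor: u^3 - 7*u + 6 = (u + 3)*(u^2 - 3*u + 2) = (u - 1)*(u + 3)*(u - 2)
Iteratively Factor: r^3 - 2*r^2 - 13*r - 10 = (r + 2)*(r^2 - 4*r - 5) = (r + 1)*(r + 2)*(r - 5)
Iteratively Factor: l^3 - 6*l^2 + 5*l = (l - 5)*(l^2 - l) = (l - 5)*(l - 1)*(l)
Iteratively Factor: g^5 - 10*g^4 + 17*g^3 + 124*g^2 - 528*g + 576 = (g + 4)*(g^4 - 14*g^3 + 73*g^2 - 168*g + 144) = (g - 3)*(g + 4)*(g^3 - 11*g^2 + 40*g - 48) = (g - 4)*(g - 3)*(g + 4)*(g^2 - 7*g + 12) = (g - 4)*(g - 3)^2*(g + 4)*(g - 4)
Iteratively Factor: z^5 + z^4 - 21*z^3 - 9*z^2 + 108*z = (z + 4)*(z^4 - 3*z^3 - 9*z^2 + 27*z) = (z - 3)*(z + 4)*(z^3 - 9*z) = z*(z - 3)*(z + 4)*(z^2 - 9) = z*(z - 3)^2*(z + 4)*(z + 3)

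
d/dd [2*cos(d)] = -2*sin(d)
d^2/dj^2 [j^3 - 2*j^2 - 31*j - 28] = 6*j - 4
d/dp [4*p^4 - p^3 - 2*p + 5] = 16*p^3 - 3*p^2 - 2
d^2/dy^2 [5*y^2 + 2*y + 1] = 10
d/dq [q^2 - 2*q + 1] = 2*q - 2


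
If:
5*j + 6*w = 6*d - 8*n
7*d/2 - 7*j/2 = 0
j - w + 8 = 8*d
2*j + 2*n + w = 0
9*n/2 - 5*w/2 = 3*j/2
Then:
No Solution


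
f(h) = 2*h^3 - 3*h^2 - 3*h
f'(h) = 6*h^2 - 6*h - 3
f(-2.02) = -22.67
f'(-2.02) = 33.60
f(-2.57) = -46.05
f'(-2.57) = 52.05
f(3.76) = 52.62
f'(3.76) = 59.27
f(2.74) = 10.40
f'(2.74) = 25.61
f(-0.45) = 0.56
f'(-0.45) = 0.92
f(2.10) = -1.01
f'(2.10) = 10.86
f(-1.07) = -2.67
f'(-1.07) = 10.29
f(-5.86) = -487.90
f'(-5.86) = 238.20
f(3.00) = 18.00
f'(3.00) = 33.00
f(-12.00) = -3852.00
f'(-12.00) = 933.00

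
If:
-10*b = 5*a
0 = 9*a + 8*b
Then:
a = 0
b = 0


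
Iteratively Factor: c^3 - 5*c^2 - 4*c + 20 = (c + 2)*(c^2 - 7*c + 10) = (c - 2)*(c + 2)*(c - 5)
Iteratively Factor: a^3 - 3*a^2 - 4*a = (a)*(a^2 - 3*a - 4) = a*(a - 4)*(a + 1)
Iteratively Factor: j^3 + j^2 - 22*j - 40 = (j - 5)*(j^2 + 6*j + 8) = (j - 5)*(j + 4)*(j + 2)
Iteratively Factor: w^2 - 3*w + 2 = (w - 2)*(w - 1)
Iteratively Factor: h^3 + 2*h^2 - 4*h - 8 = (h - 2)*(h^2 + 4*h + 4) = (h - 2)*(h + 2)*(h + 2)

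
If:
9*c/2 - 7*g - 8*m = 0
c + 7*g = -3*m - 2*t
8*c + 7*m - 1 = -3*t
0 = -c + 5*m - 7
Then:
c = -386/53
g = -1713/371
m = -3/53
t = 1054/53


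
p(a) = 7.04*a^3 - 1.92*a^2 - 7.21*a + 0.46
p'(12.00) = 2987.99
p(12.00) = 11802.58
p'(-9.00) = 1738.07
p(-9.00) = -5222.33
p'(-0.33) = -3.64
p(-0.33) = 2.38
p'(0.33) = -6.18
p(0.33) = -1.88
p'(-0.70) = 5.83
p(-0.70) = 2.15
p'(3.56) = 246.79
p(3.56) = 268.09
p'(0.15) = -7.31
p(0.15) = -0.64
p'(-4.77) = 491.65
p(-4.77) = -772.89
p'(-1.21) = 28.36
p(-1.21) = -6.10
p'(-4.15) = 372.47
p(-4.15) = -505.86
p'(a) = 21.12*a^2 - 3.84*a - 7.21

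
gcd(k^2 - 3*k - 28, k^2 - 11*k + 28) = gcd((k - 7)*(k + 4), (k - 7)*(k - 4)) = k - 7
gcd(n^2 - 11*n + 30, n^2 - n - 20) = n - 5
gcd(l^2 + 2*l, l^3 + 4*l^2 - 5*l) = l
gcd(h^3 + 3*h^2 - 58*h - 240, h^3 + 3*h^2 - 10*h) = h + 5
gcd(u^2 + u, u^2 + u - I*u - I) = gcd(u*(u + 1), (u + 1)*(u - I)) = u + 1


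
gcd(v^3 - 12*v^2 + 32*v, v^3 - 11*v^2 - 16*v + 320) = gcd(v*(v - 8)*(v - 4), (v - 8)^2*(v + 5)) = v - 8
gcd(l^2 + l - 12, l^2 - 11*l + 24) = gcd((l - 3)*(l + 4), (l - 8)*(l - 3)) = l - 3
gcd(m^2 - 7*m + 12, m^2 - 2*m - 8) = m - 4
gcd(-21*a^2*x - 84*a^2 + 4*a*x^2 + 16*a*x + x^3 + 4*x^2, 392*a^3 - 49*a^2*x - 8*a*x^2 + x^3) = 7*a + x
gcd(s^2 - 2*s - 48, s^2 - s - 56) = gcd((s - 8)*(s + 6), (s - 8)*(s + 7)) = s - 8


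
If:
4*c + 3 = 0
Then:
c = -3/4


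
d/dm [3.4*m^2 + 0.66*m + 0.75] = 6.8*m + 0.66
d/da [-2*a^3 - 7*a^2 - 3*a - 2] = -6*a^2 - 14*a - 3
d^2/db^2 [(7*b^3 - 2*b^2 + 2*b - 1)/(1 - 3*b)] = 2*(-63*b^3 + 63*b^2 - 21*b + 5)/(27*b^3 - 27*b^2 + 9*b - 1)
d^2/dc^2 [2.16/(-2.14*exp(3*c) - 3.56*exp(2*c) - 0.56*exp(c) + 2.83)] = (-2.16*(6.42*exp(2*c) + 7.12*exp(c) + 0.56)*(12.84*exp(2*c) + 14.24*exp(c) + 1.12)*exp(c) + (41.6016*exp(2*c) + 30.7584*exp(c) + 1.2096)*(2.14*exp(3*c) + 3.56*exp(2*c) + 0.56*exp(c) - 2.83))*exp(c)/(2.14*exp(3*c) + 3.56*exp(2*c) + 0.56*exp(c) - 2.83)^3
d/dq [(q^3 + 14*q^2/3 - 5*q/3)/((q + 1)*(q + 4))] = (3*q^4 + 30*q^3 + 111*q^2 + 112*q - 20)/(3*(q^4 + 10*q^3 + 33*q^2 + 40*q + 16))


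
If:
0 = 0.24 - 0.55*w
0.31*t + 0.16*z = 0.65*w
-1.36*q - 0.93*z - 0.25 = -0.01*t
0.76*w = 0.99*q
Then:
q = 0.33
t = 1.30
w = 0.44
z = -0.74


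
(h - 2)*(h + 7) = h^2 + 5*h - 14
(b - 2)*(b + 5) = b^2 + 3*b - 10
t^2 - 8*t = t*(t - 8)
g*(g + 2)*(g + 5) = g^3 + 7*g^2 + 10*g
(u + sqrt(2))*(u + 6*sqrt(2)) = u^2 + 7*sqrt(2)*u + 12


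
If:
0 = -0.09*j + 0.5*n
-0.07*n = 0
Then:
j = 0.00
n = 0.00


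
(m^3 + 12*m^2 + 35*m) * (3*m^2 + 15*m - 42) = 3*m^5 + 51*m^4 + 243*m^3 + 21*m^2 - 1470*m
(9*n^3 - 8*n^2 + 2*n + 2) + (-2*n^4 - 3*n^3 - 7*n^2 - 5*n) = -2*n^4 + 6*n^3 - 15*n^2 - 3*n + 2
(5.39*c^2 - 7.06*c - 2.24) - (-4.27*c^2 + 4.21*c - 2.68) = 9.66*c^2 - 11.27*c + 0.44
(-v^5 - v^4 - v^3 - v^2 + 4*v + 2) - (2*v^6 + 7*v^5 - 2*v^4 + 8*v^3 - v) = -2*v^6 - 8*v^5 + v^4 - 9*v^3 - v^2 + 5*v + 2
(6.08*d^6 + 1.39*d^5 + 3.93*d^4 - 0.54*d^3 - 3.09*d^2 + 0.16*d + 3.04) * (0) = 0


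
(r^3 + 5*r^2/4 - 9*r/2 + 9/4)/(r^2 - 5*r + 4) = (4*r^2 + 9*r - 9)/(4*(r - 4))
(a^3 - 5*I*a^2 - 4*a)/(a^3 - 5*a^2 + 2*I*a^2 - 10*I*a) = (a^2 - 5*I*a - 4)/(a^2 + a*(-5 + 2*I) - 10*I)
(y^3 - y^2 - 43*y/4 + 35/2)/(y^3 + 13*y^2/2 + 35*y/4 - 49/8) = 2*(2*y^2 - 9*y + 10)/(4*y^2 + 12*y - 7)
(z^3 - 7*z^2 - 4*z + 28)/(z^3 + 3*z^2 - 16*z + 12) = (z^2 - 5*z - 14)/(z^2 + 5*z - 6)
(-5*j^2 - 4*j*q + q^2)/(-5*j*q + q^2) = (j + q)/q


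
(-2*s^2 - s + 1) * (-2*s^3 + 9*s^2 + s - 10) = 4*s^5 - 16*s^4 - 13*s^3 + 28*s^2 + 11*s - 10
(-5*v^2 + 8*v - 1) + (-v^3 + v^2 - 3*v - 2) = -v^3 - 4*v^2 + 5*v - 3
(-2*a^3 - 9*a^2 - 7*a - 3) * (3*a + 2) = -6*a^4 - 31*a^3 - 39*a^2 - 23*a - 6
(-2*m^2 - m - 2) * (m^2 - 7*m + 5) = -2*m^4 + 13*m^3 - 5*m^2 + 9*m - 10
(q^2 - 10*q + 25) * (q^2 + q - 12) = q^4 - 9*q^3 + 3*q^2 + 145*q - 300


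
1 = 1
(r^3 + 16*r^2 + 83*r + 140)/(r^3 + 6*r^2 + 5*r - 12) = (r^2 + 12*r + 35)/(r^2 + 2*r - 3)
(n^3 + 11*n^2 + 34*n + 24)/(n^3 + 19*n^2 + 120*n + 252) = (n^2 + 5*n + 4)/(n^2 + 13*n + 42)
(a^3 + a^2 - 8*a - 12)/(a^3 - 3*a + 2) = (a^2 - a - 6)/(a^2 - 2*a + 1)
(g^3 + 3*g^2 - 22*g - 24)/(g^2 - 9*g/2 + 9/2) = 2*(g^3 + 3*g^2 - 22*g - 24)/(2*g^2 - 9*g + 9)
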